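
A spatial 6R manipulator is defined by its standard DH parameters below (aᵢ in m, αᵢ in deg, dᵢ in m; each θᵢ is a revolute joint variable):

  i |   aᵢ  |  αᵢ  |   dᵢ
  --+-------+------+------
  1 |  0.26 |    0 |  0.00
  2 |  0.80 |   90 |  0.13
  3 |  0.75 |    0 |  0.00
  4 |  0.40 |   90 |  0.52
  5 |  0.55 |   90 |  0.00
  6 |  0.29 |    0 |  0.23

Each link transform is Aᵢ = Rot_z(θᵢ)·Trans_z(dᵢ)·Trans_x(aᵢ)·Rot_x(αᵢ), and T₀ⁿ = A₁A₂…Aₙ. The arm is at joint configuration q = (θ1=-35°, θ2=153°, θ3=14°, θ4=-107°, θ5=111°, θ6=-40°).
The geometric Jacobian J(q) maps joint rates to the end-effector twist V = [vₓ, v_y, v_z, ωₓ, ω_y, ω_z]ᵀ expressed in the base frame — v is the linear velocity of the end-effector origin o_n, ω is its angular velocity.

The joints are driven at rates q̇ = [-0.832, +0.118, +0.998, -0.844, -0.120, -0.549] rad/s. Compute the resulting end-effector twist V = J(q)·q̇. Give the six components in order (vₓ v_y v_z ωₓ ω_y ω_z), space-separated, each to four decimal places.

1.3170 -0.4955 0.6129 -0.1066 0.1094 -0.2084

o_n = [0.5851, 1.9698, -0.0359]
J₁: ẑ×o_n = [-1.9698, 0.5851, 0.0000], ω = ẑ
J2: z=[0.0000, 0.0000, 1.0000] o=[0.2130, -0.1491, 0.0000] → [-2.1189, 0.3721, 0.0000, 0.0000, 0.0000, 1.0000]
J3: z=[0.8829, 0.4695, 0.0000] o=[-0.1626, 0.5572, 0.1300] → [-0.0779, 0.1464, 0.8962, 0.8829, 0.4695, 0.0000]
J4: z=[0.8829, 0.4695, 0.0000] o=[-0.5042, 1.1998, 0.3114] → [-0.1630, 0.3066, 0.1685, 0.8829, 0.4695, 0.0000]
J5: z=[0.4688, -0.8817, 0.0523] o=[-0.0353, 1.4254, -0.0880] → [-0.0745, 0.0080, 0.8022, 0.4688, -0.8817, 0.0523]
J6: z=[0.3394, 0.1251, -0.9323] o=[0.4132, 1.6756, 0.1088] → [0.2562, -0.1111, 0.0783, 0.3394, 0.1251, -0.9323]
V = J·q̇ = [1.3170, -0.4955, 0.6129, -0.1066, 0.1094, -0.2084]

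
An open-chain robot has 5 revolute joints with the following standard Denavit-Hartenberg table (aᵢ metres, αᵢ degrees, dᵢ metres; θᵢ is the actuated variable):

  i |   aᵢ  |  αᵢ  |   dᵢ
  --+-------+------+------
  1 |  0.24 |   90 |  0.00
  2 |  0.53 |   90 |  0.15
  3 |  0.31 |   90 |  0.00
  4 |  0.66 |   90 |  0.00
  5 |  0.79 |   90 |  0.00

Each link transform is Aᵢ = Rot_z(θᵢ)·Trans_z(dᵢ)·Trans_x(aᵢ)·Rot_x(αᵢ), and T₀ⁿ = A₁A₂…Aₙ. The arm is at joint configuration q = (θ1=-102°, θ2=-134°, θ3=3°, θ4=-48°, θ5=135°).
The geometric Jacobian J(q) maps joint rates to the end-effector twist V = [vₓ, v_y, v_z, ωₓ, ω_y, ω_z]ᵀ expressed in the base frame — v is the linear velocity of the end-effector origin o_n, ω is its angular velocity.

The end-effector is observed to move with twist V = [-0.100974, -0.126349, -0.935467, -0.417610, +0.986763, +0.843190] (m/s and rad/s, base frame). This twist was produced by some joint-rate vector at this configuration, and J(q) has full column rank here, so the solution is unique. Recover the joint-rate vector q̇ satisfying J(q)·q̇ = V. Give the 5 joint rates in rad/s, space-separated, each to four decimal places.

o_n = [0.4537, 0.2679, -0.7260]
J₁: ẑ×o_n = [-0.2679, 0.4537, 0.0000], ω = ẑ
J2: z=[-0.9781, 0.2079, 0.0000] o=[-0.0499, -0.2348, 0.0000] → [-0.1510, -0.7102, -0.5964, -0.9781, 0.2079, 0.0000]
J3: z=[0.1496, 0.7036, 0.6947] o=[-0.1201, 0.1566, -0.3813] → [-0.3200, 0.4501, -0.3871, 0.1496, 0.7036, 0.6947]
J4: z=[0.9844, -0.1721, -0.0376] o=[-0.0912, 0.3703, -0.6039] → [0.0172, 0.0997, -0.0070, 0.9844, -0.1721, -0.0376]
J5: z=[-0.1692, -0.9832, 0.0690] o=[-0.1235, 0.3296, -1.2619] → [-0.5226, 0.1305, 0.5779, -0.1692, -0.9832, 0.0690]
q̇ = J⁺·V = [0.6010, 0.7390, 0.4140, 0.1480, -0.5770]

0.6010 0.7390 0.4140 0.1480 -0.5770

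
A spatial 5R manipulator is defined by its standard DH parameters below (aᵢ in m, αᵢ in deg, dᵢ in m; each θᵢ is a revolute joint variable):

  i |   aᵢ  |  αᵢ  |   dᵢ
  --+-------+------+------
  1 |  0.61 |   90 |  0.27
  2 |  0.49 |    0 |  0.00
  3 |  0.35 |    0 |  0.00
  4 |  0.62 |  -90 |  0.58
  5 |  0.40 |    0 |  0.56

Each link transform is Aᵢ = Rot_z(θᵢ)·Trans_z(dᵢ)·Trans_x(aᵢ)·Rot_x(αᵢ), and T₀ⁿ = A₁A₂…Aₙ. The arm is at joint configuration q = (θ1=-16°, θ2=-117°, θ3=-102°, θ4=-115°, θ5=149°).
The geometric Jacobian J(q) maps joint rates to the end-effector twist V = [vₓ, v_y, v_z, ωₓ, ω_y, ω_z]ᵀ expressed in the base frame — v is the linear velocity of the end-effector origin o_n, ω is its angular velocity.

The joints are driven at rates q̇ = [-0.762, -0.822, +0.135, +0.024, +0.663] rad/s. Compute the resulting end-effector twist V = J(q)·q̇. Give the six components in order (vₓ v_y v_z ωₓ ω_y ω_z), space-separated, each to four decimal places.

-0.2809 -0.2504 0.3075 -0.0966 0.7174 -0.1661

o_n = [0.0114, -0.3923, 0.6785]
J₁: ẑ×o_n = [0.3923, 0.0114, -0.0000], ω = ẑ
J2: z=[-0.2756, -0.9613, 0.0000] o=[0.5864, -0.1681, 0.2700] → [-0.3927, 0.1126, -0.4909, -0.2756, -0.9613, 0.0000]
J3: z=[-0.2756, -0.9613, 0.0000] o=[0.3725, -0.1068, -0.1666] → [-0.8123, 0.2329, -0.2684, -0.2756, -0.9613, 0.0000]
J4: z=[-0.2756, -0.9613, 0.0000] o=[0.1111, -0.0318, 0.0537] → [-0.6006, 0.1722, 0.0036, -0.2756, -0.9613, 0.0000]
J5: z=[-0.4214, 0.1208, 0.8988] o=[0.4869, -0.7430, 0.3255] → [-0.2725, -0.2785, -0.0903, -0.4214, 0.1208, 0.8988]
V = J·q̇ = [-0.2809, -0.2504, 0.3075, -0.0966, 0.7174, -0.1661]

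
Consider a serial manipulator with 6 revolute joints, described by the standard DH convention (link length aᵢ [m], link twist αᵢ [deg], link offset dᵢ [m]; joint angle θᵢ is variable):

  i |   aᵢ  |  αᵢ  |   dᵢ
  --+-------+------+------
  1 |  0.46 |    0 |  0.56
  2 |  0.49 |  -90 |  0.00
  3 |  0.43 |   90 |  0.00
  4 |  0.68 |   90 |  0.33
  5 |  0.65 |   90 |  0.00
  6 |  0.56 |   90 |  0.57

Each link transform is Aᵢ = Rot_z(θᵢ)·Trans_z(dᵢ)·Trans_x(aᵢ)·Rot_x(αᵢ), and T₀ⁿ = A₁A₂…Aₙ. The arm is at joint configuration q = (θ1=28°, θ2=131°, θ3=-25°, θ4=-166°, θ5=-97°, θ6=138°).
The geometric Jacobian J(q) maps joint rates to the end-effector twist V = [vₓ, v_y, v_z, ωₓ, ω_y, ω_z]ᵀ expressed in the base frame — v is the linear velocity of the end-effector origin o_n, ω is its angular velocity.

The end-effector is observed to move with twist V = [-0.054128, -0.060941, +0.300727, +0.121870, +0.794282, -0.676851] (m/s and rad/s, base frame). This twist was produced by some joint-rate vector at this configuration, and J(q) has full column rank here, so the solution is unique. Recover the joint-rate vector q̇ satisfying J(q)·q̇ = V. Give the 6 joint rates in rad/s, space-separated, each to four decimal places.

o_n = [-0.3249, 0.1293, 0.8199]
J₁: ẑ×o_n = [-0.1293, -0.3249, 0.0000], ω = ẑ
J2: z=[0.0000, 0.0000, 1.0000] o=[0.4062, 0.2160, 0.5600] → [0.0866, -0.7310, 0.0000, 0.0000, 0.0000, 1.0000]
J3: z=[-0.3584, -0.9336, 0.0000] o=[-0.0513, 0.3916, 0.5600] → [-0.2427, 0.0932, -0.1614, -0.3584, -0.9336, 0.0000]
J4: z=[0.3945, -0.1515, 0.9063] o=[-0.4151, 0.5312, 0.7417] → [0.3524, 0.0510, -0.1449, 0.3945, -0.1515, 0.9063]
J5: z=[-0.1430, -0.9844, -0.1022] o=[0.3323, 0.4205, 0.7620] → [-0.0868, 0.0755, -0.6053, -0.1430, -0.9844, -0.1022]
J6: z=[-0.8528, 0.0702, 0.5175] o=[0.0058, 0.5253, 0.2097] → [0.2477, 0.3493, 0.3609, -0.8528, 0.0702, 0.5175]
q̇ = J⁺·V = [-0.1760, -0.0260, -0.4110, -0.4860, -0.3520, -0.1360]

-0.1760 -0.0260 -0.4110 -0.4860 -0.3520 -0.1360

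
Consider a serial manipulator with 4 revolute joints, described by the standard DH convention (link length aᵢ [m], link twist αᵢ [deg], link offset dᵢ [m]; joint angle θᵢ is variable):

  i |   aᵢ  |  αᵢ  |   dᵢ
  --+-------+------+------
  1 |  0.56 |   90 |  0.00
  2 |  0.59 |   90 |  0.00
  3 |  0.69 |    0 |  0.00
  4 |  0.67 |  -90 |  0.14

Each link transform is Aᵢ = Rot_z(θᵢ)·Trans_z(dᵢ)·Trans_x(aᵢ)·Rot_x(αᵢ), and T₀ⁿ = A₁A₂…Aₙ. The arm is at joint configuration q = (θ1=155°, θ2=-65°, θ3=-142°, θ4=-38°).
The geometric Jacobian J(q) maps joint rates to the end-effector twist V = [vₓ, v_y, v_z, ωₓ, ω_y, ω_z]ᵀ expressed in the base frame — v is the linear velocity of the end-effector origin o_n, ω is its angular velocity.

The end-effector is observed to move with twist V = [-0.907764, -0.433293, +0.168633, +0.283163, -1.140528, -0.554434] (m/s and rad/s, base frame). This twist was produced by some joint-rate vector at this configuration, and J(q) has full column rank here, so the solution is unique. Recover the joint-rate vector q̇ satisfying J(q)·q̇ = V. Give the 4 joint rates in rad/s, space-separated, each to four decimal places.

o_n = [-0.3332, -0.3134, 0.5061]
J₁: ẑ×o_n = [0.3134, -0.3332, 0.0000], ω = ẑ
J2: z=[0.4226, 0.9063, 0.0000] o=[-0.5075, 0.2367, 0.0000] → [0.4587, -0.2139, -0.3905, 0.4226, 0.9063, 0.0000]
J3: z=[0.8214, -0.3830, -0.4226] o=[-0.7335, 0.3420, -0.5347] → [-0.6757, -1.0241, -0.3850, 0.8214, -0.3830, -0.4226]
J4: z=[0.8214, -0.3830, -0.4226] o=[-0.7048, -0.1401, -0.0419] → [-0.2832, -0.6072, -0.0000, 0.8214, -0.3830, -0.4226]
q̇ = J⁺·V = [-0.2100, -0.9140, 0.4890, 0.3260]

-0.2100 -0.9140 0.4890 0.3260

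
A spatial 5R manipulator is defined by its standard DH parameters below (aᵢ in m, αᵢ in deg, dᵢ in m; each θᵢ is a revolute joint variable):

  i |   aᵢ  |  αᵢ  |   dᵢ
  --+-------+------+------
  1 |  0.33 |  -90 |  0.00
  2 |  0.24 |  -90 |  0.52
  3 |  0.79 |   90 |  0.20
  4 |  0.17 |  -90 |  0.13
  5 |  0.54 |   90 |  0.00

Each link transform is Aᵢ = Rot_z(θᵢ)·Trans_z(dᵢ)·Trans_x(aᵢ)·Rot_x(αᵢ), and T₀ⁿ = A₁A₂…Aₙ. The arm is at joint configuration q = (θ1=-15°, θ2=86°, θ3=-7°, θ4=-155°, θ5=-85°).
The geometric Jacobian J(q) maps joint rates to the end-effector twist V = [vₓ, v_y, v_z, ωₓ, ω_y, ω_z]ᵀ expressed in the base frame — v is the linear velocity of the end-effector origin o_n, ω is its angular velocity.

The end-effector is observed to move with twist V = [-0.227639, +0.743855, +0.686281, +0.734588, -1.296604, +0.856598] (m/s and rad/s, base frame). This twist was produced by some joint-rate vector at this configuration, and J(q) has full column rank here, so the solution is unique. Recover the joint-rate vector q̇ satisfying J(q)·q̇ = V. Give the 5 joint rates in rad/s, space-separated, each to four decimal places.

o_n = [0.5897, 1.1415, -0.7532]
J₁: ẑ×o_n = [-1.1415, 0.5897, 0.0000], ω = ẑ
J2: z=[0.2588, 0.9659, 0.0000] o=[0.3188, -0.0854, 0.0000] → [-0.7275, 0.1949, 0.0559, 0.2588, 0.9659, 0.0000]
J3: z=[-0.9636, 0.2582, -0.0698] o=[0.4695, 0.4125, -0.2394] → [-0.0818, -0.5034, -0.7335, -0.9636, 0.2582, -0.0698]
J4: z=[0.2487, 0.9609, 0.1216] o=[0.3545, 0.5430, -1.0356] → [0.1986, -0.0416, -0.0771, 0.2487, 0.9609, 0.1216]
J5: z=[0.9149, -0.1918, -0.3552] o=[0.4409, 0.6340, -0.8622] → [0.1594, -0.1526, 0.4929, 0.9149, -0.1918, -0.3552]
q̇ = J⁺·V = [0.8780, -0.9570, -0.8680, -0.1160, 0.1910]

0.8780 -0.9570 -0.8680 -0.1160 0.1910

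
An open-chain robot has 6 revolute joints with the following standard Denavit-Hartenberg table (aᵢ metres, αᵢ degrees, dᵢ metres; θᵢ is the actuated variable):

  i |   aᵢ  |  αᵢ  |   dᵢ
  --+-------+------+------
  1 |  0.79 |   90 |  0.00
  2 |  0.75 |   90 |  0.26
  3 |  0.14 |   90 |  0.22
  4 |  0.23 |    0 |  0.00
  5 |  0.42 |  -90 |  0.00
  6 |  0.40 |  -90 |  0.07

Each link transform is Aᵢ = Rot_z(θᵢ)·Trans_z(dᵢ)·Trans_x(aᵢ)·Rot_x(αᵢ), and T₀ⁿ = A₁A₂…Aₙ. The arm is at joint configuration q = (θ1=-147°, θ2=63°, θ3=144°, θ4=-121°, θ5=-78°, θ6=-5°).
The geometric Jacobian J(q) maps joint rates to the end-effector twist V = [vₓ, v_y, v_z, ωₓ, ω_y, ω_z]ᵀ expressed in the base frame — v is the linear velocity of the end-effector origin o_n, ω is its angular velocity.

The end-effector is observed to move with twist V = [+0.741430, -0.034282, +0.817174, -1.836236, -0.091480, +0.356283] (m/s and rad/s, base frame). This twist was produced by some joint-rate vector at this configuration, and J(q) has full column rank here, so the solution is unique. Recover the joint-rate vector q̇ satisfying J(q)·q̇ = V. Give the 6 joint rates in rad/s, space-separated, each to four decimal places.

o_n = [-1.2702, -1.0245, 1.1440]
J₁: ẑ×o_n = [1.0245, -1.2702, 0.0000], ω = ẑ
J2: z=[-0.5446, 0.8387, 0.0000] o=[-0.6625, -0.4303, 0.0000] → [0.9594, 0.6230, 0.8333, -0.5446, 0.8387, 0.0000]
J3: z=[-0.7473, -0.4853, -0.4540] o=[-1.0897, -0.3977, 0.6683] → [-0.5154, 0.4374, 0.3808, -0.7473, -0.4853, -0.4540]
J4: z=[-0.6644, 0.5332, 0.5237] o=[-1.2558, -0.4074, 0.4675] → [0.6839, 0.4419, 0.4177, -0.6644, 0.5332, 0.5237]
J5: z=[-0.6644, 0.5332, 0.5237] o=[-1.1071, -0.3938, 0.6424] → [0.5977, 0.2478, 0.5061, -0.6644, 0.5332, 0.5237]
J6: z=[0.7105, 0.2332, 0.6639] o=[-1.2044, -0.7354, 0.8665] → [0.2567, -0.2408, -0.1901, 0.7105, 0.2332, 0.6639]
q̇ = J⁺·V = [0.7300, -0.1180, 0.7220, 0.8510, 0.2200, -0.9140]

0.7300 -0.1180 0.7220 0.8510 0.2200 -0.9140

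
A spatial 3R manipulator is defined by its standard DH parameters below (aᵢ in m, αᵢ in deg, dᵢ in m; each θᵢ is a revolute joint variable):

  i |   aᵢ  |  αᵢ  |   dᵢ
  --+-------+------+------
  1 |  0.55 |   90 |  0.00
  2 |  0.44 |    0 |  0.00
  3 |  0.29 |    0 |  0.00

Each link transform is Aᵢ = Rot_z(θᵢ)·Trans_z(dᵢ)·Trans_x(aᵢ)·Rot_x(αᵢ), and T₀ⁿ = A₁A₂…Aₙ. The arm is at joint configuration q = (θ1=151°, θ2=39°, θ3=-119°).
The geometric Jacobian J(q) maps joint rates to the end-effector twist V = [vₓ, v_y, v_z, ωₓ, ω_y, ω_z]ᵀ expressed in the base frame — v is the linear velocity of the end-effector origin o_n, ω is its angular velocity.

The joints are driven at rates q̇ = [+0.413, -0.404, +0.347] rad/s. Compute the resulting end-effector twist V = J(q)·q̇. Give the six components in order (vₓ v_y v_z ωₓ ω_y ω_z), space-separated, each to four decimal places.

-0.2723 -0.2940 -0.1410 -0.0276 -0.0499 0.4130

o_n = [-0.8242, 0.4568, -0.0087]
J₁: ẑ×o_n = [-0.4568, -0.8242, 0.0000], ω = ẑ
J2: z=[0.4848, 0.8746, 0.0000] o=[-0.4810, 0.2666, 0.0000] → [-0.0076, 0.0042, 0.3923, 0.4848, 0.8746, 0.0000]
J3: z=[0.4848, 0.8746, 0.0000] o=[-0.7801, 0.4324, 0.2769] → [-0.2498, 0.1385, 0.0504, 0.4848, 0.8746, 0.0000]
V = J·q̇ = [-0.2723, -0.2940, -0.1410, -0.0276, -0.0499, 0.4130]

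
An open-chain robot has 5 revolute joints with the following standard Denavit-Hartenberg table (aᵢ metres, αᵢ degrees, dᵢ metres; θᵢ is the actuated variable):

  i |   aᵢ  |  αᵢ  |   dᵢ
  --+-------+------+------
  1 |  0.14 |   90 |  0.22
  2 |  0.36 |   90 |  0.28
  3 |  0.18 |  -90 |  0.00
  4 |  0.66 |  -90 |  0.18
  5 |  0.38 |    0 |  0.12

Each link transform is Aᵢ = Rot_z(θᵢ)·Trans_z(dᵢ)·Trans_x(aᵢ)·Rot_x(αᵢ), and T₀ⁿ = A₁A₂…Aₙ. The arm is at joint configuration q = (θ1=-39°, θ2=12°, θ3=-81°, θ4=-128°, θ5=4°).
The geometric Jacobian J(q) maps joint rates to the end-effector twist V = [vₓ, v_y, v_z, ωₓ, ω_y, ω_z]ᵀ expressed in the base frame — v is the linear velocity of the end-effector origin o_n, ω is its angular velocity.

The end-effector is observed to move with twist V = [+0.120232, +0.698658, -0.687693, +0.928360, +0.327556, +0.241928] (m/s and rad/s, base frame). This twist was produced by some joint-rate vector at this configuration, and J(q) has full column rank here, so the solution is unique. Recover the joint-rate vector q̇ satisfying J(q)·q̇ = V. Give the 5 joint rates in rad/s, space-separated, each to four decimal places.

0.2130 -0.6930 -0.0960 0.4810 0.2840

o_n = [0.1802, -1.0012, -0.5587]
J₁: ẑ×o_n = [1.0012, 0.1802, -0.0000], ω = ẑ
J2: z=[-0.6293, -0.7771, 0.0000] o=[0.1088, -0.0881, 0.2200] → [0.6051, -0.4900, 0.6301, -0.6293, -0.7771, 0.0000]
J3: z=[0.1616, -0.1308, -0.9781] o=[0.2062, -0.5273, 0.2948] → [-0.3519, 0.1634, -0.0800, 0.1616, -0.1308, -0.9781]
J4: z=[0.6524, -0.7296, 0.2054] o=[0.3395, -0.4065, 0.3007] → [0.7491, 0.5279, -0.5042, 0.6524, -0.7296, 0.2054]
J5: z=[0.6830, 0.4484, -0.5766] o=[0.2401, -0.8786, -0.1843] → [-0.2386, 0.2902, -0.0569, 0.6830, 0.4484, -0.5766]
q̇ = J⁺·V = [0.2130, -0.6930, -0.0960, 0.4810, 0.2840]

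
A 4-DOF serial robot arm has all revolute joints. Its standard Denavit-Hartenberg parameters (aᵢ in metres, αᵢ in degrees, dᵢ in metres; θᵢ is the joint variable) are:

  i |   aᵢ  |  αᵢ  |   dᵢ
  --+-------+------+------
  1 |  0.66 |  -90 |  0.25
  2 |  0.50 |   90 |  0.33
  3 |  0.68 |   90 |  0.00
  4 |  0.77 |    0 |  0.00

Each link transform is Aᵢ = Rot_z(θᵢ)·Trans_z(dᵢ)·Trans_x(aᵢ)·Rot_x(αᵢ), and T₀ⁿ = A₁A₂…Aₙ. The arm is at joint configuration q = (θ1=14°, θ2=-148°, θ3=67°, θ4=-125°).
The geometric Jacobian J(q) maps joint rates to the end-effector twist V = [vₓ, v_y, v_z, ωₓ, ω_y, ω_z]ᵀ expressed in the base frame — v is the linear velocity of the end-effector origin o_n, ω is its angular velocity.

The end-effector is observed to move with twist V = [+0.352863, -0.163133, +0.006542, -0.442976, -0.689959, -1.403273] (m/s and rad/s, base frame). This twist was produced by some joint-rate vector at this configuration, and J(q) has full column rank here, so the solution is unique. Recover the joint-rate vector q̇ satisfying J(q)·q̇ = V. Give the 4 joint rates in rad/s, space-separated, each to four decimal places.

o_n = [0.3437, 0.6519, 1.0992]
J₁: ẑ×o_n = [-0.6519, 0.3437, 0.0000], ω = ẑ
J2: z=[-0.2419, 0.9703, 0.0000] o=[0.6404, 0.1597, 0.2500] → [0.8240, 0.2054, 0.1688, -0.2419, 0.9703, 0.0000]
J3: z=[-0.5142, -0.1282, -0.8480] o=[0.1491, 0.3773, 0.5150] → [0.1580, 0.1354, -0.1163, -0.5142, -0.1282, -0.8480]
J4: z=[-0.6629, -0.5680, 0.4878] o=[-0.2209, 0.9301, 0.6558] → [-0.1162, 0.5694, 0.5051, -0.6629, -0.5680, 0.4878]
q̇ = J⁺·V = [-0.9920, -0.4400, 0.6650, 0.3130]

-0.9920 -0.4400 0.6650 0.3130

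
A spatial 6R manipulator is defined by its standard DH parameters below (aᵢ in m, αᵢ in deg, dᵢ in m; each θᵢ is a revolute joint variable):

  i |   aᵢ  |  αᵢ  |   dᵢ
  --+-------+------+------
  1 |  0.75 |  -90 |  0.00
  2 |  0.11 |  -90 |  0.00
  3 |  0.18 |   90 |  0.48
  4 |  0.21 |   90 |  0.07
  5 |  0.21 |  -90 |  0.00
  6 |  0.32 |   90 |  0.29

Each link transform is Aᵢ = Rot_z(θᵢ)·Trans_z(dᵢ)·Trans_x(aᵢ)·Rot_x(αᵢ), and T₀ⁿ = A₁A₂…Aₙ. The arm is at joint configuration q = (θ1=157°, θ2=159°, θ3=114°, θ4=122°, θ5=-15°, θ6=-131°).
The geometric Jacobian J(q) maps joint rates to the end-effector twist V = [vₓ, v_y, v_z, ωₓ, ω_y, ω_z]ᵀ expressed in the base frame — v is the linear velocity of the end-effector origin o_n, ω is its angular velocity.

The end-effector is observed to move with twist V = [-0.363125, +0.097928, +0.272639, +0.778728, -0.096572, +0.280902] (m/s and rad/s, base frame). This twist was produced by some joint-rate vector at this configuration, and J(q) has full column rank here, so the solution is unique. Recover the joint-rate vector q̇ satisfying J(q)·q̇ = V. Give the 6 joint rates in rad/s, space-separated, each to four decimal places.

o_n = [0.0167, 0.3796, 0.6734]
J₁: ẑ×o_n = [-0.3796, 0.0167, 0.0000], ω = ẑ
J2: z=[-0.3907, -0.9205, 0.0000] o=[-0.6904, 0.2930, 0.0000] → [-0.6198, 0.2631, 0.6171, -0.3907, -0.9205, 0.0000]
J3: z=[0.3299, -0.1400, 0.9336] o=[-0.5958, 0.2529, -0.0394] → [-0.2180, 0.3367, 0.1275, 0.3299, -0.1400, 0.9336]
J4: z=[0.9440, 0.0412, -0.3274] o=[-0.4362, 0.3638, 0.4349] → [0.0150, -0.3733, -0.0037, 0.9440, 0.0412, -0.3274]
J5: z=[0.1811, 0.7648, 0.6183] o=[-0.3122, 0.2316, 0.5621] → [-0.0063, 0.1832, -0.2247, 0.1811, 0.7648, 0.6183]
J6: z=[0.9832, -0.1267, -0.1313] o=[-0.3075, 0.0990, 0.7248] → [0.0434, 0.0080, 0.3169, 0.9832, -0.1267, -0.1313]
q̇ = J⁺·V = [-0.2150, 0.5860, 0.4110, 0.8110, 0.6100, -0.0040]

-0.2150 0.5860 0.4110 0.8110 0.6100 -0.0040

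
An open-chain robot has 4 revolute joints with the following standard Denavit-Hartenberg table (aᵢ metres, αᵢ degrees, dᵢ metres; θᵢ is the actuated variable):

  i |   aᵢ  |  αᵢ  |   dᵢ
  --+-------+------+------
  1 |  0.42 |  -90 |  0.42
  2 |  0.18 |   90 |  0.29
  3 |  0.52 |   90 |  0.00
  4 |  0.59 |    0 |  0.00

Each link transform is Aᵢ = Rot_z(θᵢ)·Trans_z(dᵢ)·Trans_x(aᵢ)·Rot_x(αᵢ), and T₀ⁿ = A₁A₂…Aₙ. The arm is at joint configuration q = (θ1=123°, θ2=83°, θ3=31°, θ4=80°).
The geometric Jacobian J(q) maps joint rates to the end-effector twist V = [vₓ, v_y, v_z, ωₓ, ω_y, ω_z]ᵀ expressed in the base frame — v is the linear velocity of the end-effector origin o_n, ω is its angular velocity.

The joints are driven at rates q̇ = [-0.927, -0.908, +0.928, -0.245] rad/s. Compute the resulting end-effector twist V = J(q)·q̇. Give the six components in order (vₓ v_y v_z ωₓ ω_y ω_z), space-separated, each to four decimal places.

o_n = [-1.1023, 0.5763, -0.2174]
J₁: ẑ×o_n = [-0.5763, -1.1023, 0.0000], ω = ẑ
J2: z=[-0.8387, -0.5446, 0.0000] o=[-0.2287, 0.3522, 0.4200] → [0.3472, -0.5346, -0.6637, -0.8387, -0.5446, 0.0000]
J3: z=[-0.5406, 0.8324, 0.1219] o=[-0.4839, 0.2127, 0.2413] → [-0.4262, -0.3234, 0.3182, -0.5406, 0.8324, 0.1219]
J4: z=[0.6847, 0.5195, -0.5112] o=[-0.7381, 0.1124, -0.2011] → [0.2287, 0.1974, 0.5068, 0.6847, 0.5195, -0.5112]
V = J·q̇ = [-0.2325, 1.1588, 0.7737, 0.0921, 1.1397, -0.6887]

-0.2325 1.1588 0.7737 0.0921 1.1397 -0.6887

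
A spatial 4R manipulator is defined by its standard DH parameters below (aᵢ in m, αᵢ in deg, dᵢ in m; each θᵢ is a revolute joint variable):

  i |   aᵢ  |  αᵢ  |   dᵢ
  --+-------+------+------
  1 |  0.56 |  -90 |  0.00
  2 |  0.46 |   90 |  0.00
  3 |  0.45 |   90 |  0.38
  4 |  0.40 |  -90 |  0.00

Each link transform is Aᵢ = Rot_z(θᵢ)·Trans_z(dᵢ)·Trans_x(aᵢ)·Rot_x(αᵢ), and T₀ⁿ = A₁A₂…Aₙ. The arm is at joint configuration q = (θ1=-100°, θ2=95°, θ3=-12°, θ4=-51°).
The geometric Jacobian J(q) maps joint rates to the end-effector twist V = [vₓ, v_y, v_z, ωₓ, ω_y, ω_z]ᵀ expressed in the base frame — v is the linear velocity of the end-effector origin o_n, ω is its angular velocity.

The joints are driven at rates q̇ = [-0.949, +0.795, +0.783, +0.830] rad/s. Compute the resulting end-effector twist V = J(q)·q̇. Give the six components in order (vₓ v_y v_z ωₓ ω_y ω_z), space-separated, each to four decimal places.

0.1340 0.8648 -0.3588 -0.1547 -0.7801 -0.8453

o_n = [-0.2355, -0.4956, -1.1481]
J₁: ẑ×o_n = [0.4956, -0.2355, 0.0000], ω = ẑ
J2: z=[0.9848, -0.1736, 0.0000] o=[-0.0972, -0.5515, 0.0000] → [0.1994, 1.1306, 0.0310, 0.9848, -0.1736, 0.0000]
J3: z=[-0.1730, -0.9811, -0.0872] o=[-0.0903, -0.5120, -0.4582] → [0.6782, -0.1067, -0.1453, -0.1730, -0.9811, -0.0872]
J4: z=[-0.9664, 0.1520, 0.2071] o=[-0.2415, -0.8308, -0.9299] → [-0.1026, -0.2096, -0.3248, -0.9664, 0.1520, 0.2071]
V = J·q̇ = [0.1340, 0.8648, -0.3588, -0.1547, -0.7801, -0.8453]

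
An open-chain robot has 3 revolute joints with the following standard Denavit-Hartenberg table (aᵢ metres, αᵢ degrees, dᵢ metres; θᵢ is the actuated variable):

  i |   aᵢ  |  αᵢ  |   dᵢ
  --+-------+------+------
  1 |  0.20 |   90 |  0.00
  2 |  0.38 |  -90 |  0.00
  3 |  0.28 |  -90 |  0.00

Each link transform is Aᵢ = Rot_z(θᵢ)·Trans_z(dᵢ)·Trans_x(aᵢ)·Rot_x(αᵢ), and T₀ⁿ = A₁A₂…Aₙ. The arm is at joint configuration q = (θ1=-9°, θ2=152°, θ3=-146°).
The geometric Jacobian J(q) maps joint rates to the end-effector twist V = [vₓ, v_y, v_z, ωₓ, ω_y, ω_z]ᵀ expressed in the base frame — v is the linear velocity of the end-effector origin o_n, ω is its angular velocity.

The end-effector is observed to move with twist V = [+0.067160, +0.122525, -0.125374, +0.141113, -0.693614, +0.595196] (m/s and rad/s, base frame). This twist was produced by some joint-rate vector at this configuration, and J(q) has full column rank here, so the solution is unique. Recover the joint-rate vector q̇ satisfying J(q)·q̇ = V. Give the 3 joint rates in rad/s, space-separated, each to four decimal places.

o_n = [0.0441, -0.1655, 0.0694]
J₁: ẑ×o_n = [0.1655, 0.0441, -0.0000], ω = ẑ
J2: z=[-0.1564, -0.9877, 0.0000] o=[0.1975, -0.0313, 0.0000] → [-0.0686, 0.0109, -0.1306, -0.1564, -0.9877, 0.0000]
J3: z=[-0.4637, 0.0734, -0.8829] o=[-0.1339, 0.0212, 0.1784] → [-0.1729, -0.2076, 0.0735, -0.4637, 0.0734, -0.8829]
q̇ = J⁺·V = [0.1290, 0.6630, -0.5280]

0.1290 0.6630 -0.5280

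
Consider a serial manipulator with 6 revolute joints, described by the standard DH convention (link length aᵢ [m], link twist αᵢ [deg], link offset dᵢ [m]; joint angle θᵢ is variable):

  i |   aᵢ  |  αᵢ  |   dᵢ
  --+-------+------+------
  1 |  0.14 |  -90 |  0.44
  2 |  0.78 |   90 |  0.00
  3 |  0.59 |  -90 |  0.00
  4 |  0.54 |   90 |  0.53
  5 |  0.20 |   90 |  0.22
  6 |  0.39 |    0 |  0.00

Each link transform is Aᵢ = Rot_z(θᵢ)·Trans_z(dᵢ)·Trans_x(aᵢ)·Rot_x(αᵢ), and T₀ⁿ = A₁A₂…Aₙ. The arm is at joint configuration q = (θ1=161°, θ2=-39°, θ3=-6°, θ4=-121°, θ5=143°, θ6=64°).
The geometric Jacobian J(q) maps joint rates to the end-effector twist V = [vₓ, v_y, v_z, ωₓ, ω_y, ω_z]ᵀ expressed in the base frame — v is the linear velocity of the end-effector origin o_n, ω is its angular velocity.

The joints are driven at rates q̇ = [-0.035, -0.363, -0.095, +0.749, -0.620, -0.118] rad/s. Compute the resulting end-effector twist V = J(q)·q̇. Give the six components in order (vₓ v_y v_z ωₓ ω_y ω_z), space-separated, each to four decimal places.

0.4118 -0.3357 0.6865 -0.4426 -0.0896 0.4906

o_n = [-1.0407, -0.4367, 0.8990]
J₁: ẑ×o_n = [0.4367, -1.0407, 0.0000], ω = ẑ
J2: z=[-0.3256, -0.9455, 0.0000] o=[-0.1324, 0.0456, 0.4400] → [-0.4340, 0.1494, -0.7018, -0.3256, -0.9455, 0.0000]
J3: z=[0.5950, -0.2049, 0.7771] o=[-0.7055, 0.2429, 0.9309] → [0.5347, -0.2415, -0.4731, 0.5950, -0.2049, 0.7771]
J4: z=[-0.4006, -0.9139, 0.0658] o=[-1.1166, 0.4497, 1.3001] → [0.4249, -0.1557, 0.4245, -0.4006, -0.9139, 0.0658]
J5: z=[0.2908, -0.1949, -0.9367] o=[-0.8597, -0.2270, 1.5206] → [-0.0753, 0.3503, -0.0962, 0.2908, -0.1949, -0.9367]
J6: z=[0.2030, -0.9442, 0.2594] o=[-0.9827, -0.3230, 1.2676] → [0.3775, 0.0598, -0.0778, 0.2030, -0.9442, 0.2594]
V = J·q̇ = [0.4118, -0.3357, 0.6865, -0.4426, -0.0896, 0.4906]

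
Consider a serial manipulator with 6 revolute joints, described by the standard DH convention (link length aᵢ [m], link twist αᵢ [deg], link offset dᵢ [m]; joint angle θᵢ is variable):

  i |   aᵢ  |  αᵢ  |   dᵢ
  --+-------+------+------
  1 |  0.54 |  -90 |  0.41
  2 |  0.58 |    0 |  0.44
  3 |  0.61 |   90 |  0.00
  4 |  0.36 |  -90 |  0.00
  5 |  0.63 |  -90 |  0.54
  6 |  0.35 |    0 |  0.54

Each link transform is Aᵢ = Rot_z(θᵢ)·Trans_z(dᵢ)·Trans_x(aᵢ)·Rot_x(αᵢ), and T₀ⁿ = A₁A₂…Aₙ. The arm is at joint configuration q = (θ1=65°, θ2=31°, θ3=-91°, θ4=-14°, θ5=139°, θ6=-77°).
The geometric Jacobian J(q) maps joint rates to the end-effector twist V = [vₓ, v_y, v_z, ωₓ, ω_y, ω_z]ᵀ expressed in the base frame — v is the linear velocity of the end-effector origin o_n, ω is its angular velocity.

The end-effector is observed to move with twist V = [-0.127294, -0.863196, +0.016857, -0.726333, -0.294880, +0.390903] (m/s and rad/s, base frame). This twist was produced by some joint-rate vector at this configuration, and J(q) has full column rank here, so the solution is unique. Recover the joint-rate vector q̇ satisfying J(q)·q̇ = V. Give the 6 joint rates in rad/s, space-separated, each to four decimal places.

-0.0620 -0.3780 0.0670 0.6060 0.8450 0.1560

o_n = [-0.7648, 1.7267, 0.3508]
J₁: ẑ×o_n = [-1.7267, -0.7648, 0.0000], ω = ẑ
J2: z=[-0.9063, 0.4226, 0.0000] o=[0.2282, 0.4894, 0.4100] → [-0.0250, -0.0537, -0.7017, -0.9063, 0.4226, 0.0000]
J3: z=[-0.9063, 0.4226, 0.0000] o=[0.0395, 1.1259, 0.1113] → [0.1012, 0.2171, -0.2046, -0.9063, 0.4226, 0.0000]
J4: z=[-0.3660, -0.7849, 0.5000] o=[0.1684, 1.4024, 0.6396] → [0.0645, -0.5723, -0.8512, -0.3660, -0.7849, 0.5000]
J5: z=[-0.8283, 0.5197, 0.2095] o=[0.3212, 1.5238, 0.9421] → [-0.3498, -0.7173, 0.3963, -0.8283, 0.5197, 0.2095]
J6: z=[-0.5546, -0.8137, -0.1739] o=[-0.1765, 1.9684, 0.4490] → [0.0379, 0.0478, -0.3446, -0.5546, -0.8137, -0.1739]
q̇ = J⁺·V = [-0.0620, -0.3780, 0.0670, 0.6060, 0.8450, 0.1560]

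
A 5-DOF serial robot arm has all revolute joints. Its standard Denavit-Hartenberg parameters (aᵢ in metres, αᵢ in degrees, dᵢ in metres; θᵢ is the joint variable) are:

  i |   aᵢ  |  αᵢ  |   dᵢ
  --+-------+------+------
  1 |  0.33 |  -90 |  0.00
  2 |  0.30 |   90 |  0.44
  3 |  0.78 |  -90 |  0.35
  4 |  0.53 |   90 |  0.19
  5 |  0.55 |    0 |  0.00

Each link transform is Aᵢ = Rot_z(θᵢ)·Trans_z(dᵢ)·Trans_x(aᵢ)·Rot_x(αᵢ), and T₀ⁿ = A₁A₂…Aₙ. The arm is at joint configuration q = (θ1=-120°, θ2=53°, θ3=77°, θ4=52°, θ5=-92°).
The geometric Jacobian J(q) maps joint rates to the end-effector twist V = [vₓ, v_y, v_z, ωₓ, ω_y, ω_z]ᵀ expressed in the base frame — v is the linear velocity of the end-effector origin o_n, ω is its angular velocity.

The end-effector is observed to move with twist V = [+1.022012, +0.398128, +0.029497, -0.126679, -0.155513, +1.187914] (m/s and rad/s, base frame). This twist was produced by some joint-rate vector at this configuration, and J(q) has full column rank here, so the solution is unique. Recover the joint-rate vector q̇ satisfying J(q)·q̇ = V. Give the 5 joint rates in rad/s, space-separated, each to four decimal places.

o_n = [0.8207, -1.4295, -0.7477]
J₁: ẑ×o_n = [1.4295, 0.8207, -0.0000], ω = ẑ
J2: z=[0.8660, -0.5000, 0.0000] o=[-0.1650, -0.2858, 0.0000] → [0.3739, 0.6475, -0.4977, 0.8660, -0.5000, 0.0000]
J3: z=[-0.3993, -0.6916, 0.6018] o=[0.1258, -0.6621, -0.2396] → [0.8133, 0.2153, 0.7871, -0.3993, -0.6916, 0.6018]
J4: z=[0.4880, 0.3954, 0.7782] o=[0.5914, -1.3757, -0.1691] → [-0.1868, 0.4608, -0.1169, 0.4880, 0.3954, 0.7782]
J5: z=[0.3658, -0.9021, 0.2289] o=[1.1042, -1.2089, -0.3312] → [0.4262, 0.0874, -0.3364, 0.3658, -0.9021, 0.2289]
q̇ = J⁺·V = [0.7370, -0.6820, -0.0230, 0.3810, 0.7350]

0.7370 -0.6820 -0.0230 0.3810 0.7350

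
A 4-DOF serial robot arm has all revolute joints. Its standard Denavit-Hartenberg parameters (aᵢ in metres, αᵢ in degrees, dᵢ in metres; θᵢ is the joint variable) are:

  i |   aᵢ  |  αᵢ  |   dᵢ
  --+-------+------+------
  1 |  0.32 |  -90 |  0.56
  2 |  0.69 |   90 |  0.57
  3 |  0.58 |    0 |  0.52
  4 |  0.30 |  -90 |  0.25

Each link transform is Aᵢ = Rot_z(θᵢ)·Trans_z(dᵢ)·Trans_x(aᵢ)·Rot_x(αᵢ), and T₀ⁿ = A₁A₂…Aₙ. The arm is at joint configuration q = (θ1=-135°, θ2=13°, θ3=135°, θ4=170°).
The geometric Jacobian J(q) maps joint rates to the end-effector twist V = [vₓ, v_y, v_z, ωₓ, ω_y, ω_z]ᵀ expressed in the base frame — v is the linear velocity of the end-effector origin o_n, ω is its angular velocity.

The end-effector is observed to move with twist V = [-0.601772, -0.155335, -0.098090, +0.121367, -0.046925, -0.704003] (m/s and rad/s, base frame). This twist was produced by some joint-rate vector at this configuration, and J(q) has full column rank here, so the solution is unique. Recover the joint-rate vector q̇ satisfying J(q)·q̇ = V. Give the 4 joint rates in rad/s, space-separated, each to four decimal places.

-0.4760 0.1190 -0.4120 0.1780

o_n = [-0.1409, -1.1794, 1.2086]
J₁: ẑ×o_n = [1.1794, -0.1409, 0.0000], ω = ẑ
J2: z=[0.7071, -0.7071, 0.0000] o=[-0.2263, -0.2263, 0.5600] → [-0.4586, -0.4586, -0.6136, 0.7071, -0.7071, 0.0000]
J3: z=[-0.1591, -0.1591, 0.9744] o=[-0.2986, -1.1047, 0.4048] → [-0.0551, 0.2816, 0.0370, -0.1591, -0.1591, 0.9744]
J4: z=[-0.1591, -0.1591, 0.9744] o=[0.1912, -1.1949, 1.0037] → [-0.0476, -0.2910, -0.0553, -0.1591, -0.1591, 0.9744]
q̇ = J⁺·V = [-0.4760, 0.1190, -0.4120, 0.1780]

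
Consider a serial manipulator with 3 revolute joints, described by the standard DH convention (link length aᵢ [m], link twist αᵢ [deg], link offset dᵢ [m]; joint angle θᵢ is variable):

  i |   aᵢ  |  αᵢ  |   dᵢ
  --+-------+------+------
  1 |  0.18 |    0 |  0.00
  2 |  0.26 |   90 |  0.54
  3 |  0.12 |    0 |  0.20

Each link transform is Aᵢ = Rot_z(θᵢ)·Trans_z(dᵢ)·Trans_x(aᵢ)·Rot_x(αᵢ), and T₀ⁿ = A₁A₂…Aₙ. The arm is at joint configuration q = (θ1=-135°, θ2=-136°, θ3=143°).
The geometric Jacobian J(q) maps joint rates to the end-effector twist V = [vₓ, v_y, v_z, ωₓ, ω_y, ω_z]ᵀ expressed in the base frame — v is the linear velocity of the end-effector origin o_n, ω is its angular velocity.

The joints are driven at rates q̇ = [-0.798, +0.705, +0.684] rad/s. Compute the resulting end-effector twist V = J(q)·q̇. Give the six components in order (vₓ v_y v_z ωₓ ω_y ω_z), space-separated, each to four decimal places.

o_n = [0.0756, 0.0334, 0.6122]
J₁: ẑ×o_n = [-0.0334, 0.0756, 0.0000], ω = ẑ
J2: z=[0.0000, 0.0000, 1.0000] o=[-0.1273, -0.1273, 0.0000] → [-0.1606, 0.2028, 0.0000, 0.0000, 0.0000, 1.0000]
J3: z=[0.9998, -0.0175, 0.0000] o=[-0.1227, 0.1327, 0.5400] → [-0.0013, -0.0722, -0.0958, 0.9998, -0.0175, 0.0000]
V = J·q̇ = [-0.0875, 0.0333, -0.0656, 0.6839, -0.0119, -0.0930]

-0.0875 0.0333 -0.0656 0.6839 -0.0119 -0.0930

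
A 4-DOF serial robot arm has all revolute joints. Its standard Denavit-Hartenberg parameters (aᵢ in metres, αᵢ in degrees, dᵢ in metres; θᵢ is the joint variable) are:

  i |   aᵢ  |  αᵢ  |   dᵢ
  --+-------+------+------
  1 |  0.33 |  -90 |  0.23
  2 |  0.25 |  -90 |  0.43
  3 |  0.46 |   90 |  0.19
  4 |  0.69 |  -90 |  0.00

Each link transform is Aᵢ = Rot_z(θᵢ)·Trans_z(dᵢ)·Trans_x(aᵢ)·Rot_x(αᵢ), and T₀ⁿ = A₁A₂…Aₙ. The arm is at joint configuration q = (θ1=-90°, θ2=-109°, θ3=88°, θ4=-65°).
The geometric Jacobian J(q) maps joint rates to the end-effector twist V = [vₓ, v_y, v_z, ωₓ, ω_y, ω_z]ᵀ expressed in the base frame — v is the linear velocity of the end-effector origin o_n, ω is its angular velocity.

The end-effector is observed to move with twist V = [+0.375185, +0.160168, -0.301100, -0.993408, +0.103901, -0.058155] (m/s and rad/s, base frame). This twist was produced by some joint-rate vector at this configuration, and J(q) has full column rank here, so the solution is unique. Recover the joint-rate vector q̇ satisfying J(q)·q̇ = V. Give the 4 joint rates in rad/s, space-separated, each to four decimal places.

0.8380 -0.9650 -0.3900 -0.8140

o_n = [-0.3211, 0.1716, 0.3494]
J₁: ẑ×o_n = [-0.1716, -0.3211, 0.0000], ω = ẑ
J2: z=[1.0000, 0.0000, 0.0000] o=[0.0000, -0.3300, 0.2300] → [-0.0000, -0.1194, 0.5016, 1.0000, 0.0000, 0.0000]
J3: z=[0.0000, -0.9455, 0.3256] o=[0.4300, -0.2486, 0.4664] → [-0.0262, -0.2446, -0.7102, 0.0000, -0.9455, 0.3256]
J4: z=[0.0349, 0.3254, 0.9449] o=[-0.0297, -0.4230, 0.5434] → [-0.6250, -0.2686, 0.1156, 0.0349, 0.3254, 0.9449]
q̇ = J⁺·V = [0.8380, -0.9650, -0.3900, -0.8140]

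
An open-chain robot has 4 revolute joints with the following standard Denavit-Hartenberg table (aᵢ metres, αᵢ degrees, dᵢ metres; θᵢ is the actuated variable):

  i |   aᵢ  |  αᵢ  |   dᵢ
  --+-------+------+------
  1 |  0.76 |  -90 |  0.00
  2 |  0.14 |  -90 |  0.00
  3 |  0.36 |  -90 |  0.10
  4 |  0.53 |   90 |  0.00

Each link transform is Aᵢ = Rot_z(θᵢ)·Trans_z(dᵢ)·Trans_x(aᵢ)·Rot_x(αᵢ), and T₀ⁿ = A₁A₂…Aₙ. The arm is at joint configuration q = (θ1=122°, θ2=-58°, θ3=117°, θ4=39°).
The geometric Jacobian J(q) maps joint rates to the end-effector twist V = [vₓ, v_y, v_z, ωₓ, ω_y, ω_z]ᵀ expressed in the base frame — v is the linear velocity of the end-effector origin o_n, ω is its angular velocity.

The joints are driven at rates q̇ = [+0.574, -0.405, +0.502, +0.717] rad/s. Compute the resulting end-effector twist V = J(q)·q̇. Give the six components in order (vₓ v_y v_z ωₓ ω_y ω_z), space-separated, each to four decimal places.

-0.5709 -0.3083 -0.1696 0.0212 0.1161 -0.2338

o_n = [0.3446, 0.7464, -0.0547]
J₁: ẑ×o_n = [-0.7464, 0.3446, 0.0000], ω = ẑ
J2: z=[-0.8480, -0.5299, 0.0000] o=[-0.4027, 0.6445, 0.0000] → [0.0290, -0.0464, 0.3096, -0.8480, -0.5299, 0.0000]
J3: z=[-0.4494, 0.7192, -0.5299] o=[-0.4421, 0.7074, 0.1187] → [-0.1040, -0.4948, -0.5833, -0.4494, 0.7192, -0.5299]
J4: z=[-0.1348, -0.6410, -0.7556] o=[-0.1691, 0.8759, -0.0729] → [-0.1094, -0.3857, 0.3467, -0.1348, -0.6410, -0.7556]
V = J·q̇ = [-0.5709, -0.3083, -0.1696, 0.0212, 0.1161, -0.2338]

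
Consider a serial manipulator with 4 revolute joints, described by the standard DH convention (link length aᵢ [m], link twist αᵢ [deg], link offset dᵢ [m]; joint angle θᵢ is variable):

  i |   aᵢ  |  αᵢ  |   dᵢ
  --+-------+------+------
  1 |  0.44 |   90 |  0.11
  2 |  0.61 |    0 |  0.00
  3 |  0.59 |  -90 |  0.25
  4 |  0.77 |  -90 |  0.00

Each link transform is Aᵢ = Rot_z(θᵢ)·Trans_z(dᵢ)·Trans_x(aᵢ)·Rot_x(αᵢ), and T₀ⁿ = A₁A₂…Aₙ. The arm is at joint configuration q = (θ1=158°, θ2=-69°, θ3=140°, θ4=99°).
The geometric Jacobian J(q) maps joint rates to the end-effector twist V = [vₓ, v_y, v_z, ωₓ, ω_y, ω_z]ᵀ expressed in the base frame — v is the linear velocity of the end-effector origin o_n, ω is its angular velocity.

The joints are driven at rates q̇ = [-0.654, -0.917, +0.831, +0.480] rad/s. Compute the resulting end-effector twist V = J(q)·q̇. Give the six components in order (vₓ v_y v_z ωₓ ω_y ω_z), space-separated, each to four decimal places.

o_n = [-0.9436, -0.1694, -0.0155]
J₁: ẑ×o_n = [0.1694, -0.9436, 0.0000], ω = ẑ
J2: z=[0.3746, 0.9272, 0.0000] o=[-0.4080, 0.1648, 0.1100] → [-0.1164, 0.0470, 0.3715, 0.3746, 0.9272, 0.0000]
J3: z=[0.3746, 0.9272, 0.0000] o=[-0.6106, 0.2467, -0.4595] → [0.4116, -0.1663, 0.1529, 0.3746, 0.9272, 0.0000]
J4: z=[0.8767, -0.3542, 0.3256] o=[-0.6951, 0.5505, 0.0984] → [0.2747, 0.0189, -0.7191, 0.8767, -0.3542, 0.3256]
V = J·q̇ = [0.4699, 0.4449, -0.5588, 0.3886, -0.2498, -0.4977]

0.4699 0.4449 -0.5588 0.3886 -0.2498 -0.4977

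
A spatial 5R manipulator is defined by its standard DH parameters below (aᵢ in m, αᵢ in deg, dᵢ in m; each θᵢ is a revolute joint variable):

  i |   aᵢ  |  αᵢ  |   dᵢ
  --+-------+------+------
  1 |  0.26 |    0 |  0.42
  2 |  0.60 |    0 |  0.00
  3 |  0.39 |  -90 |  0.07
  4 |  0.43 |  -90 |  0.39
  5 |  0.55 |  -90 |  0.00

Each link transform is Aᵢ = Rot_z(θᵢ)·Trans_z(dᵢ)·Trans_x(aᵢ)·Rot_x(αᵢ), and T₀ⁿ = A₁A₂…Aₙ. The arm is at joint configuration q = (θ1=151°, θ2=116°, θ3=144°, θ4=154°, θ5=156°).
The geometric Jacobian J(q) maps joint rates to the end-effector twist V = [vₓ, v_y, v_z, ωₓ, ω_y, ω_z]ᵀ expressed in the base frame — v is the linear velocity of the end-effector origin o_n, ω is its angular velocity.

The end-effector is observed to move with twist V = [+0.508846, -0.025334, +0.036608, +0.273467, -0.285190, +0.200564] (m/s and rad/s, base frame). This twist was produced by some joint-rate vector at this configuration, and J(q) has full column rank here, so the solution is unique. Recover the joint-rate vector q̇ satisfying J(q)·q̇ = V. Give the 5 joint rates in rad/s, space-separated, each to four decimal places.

o_n = [-0.1016, -0.0148, 0.5218]
J₁: ẑ×o_n = [0.0148, -0.1016, 0.0000], ω = ẑ
J2: z=[0.0000, 0.0000, 1.0000] o=[-0.2274, 0.1261, 0.4200] → [0.1408, 0.1258, -0.0000, 0.0000, 0.0000, 1.0000]
J3: z=[0.0000, 0.0000, 1.0000] o=[-0.2588, -0.4731, 0.4200] → [-0.4583, 0.1572, 0.0000, 0.0000, 0.0000, 1.0000]
J4: z=[-0.7771, 0.6293, 0.0000] o=[-0.0134, -0.1700, 0.4900] → [0.0200, 0.0247, -0.0651, -0.7771, 0.6293, 0.0000]
J5: z=[-0.2759, -0.3407, 0.8988] o=[-0.5597, -0.2250, 0.3015] → [-0.2639, 0.4725, 0.0981, -0.2759, -0.3407, 0.8988]
q̇ = J⁺·V = [0.2290, 0.8070, -0.9370, -0.3920, 0.1130]

0.2290 0.8070 -0.9370 -0.3920 0.1130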